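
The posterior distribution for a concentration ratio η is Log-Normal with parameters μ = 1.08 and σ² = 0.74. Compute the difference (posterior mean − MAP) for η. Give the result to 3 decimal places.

2.858

Mode = exp(μ − σ²) = exp(0.34) = 1.405.
Mean = exp(μ + σ²/2) = exp(1.450) = 4.263.
Difference = 4.263 − 1.405 = 2.858.
The mean is pulled above the mode by the posterior's right skew.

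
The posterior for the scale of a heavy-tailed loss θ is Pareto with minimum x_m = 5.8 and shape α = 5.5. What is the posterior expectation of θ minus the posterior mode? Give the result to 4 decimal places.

The Pareto density is strictly decreasing on [x_m, ∞), so the mode is x_m = 5.8000.
Mean = α·x_m/(α−1) = 5.5·5.8/4.5 = 7.0889.
Difference = 7.0889 − 5.8000 = 1.2889.
The posterior is right-skewed, so the mean exceeds the mode.

1.2889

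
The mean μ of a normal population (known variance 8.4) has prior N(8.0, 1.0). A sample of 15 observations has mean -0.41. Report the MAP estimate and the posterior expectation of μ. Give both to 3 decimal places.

Posterior for μ is Normal. Precision-weighted mean: (1/1.0·8.0 + 15/8.4·-0.41) / (1/1.0 + 15/8.4) = 2.609.
A Normal posterior is symmetric, so mode = mean.

MAP: 2.609. Posterior mean: 2.609.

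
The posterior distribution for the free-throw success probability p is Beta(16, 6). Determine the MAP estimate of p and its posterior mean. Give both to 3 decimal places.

MAP = 0.750, posterior mean = 0.727

Mode = (16−1)/(16+6−2) = 15/20 = 0.750.
Mean = 16/(16+6) = 16/22 = 0.727.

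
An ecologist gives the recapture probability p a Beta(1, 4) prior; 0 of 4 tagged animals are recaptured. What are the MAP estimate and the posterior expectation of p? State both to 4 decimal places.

Posterior: Beta(1+0, 4+4) = Beta(1, 8).
Since α = 1 ≤ 1 and β > 1, the Beta density is monotone decreasing on [0,1]; the mode is at 0.
Mean = 1/(1+8) = 0.1111.

p_MAP = 0.0000, E[p|data] = 0.1111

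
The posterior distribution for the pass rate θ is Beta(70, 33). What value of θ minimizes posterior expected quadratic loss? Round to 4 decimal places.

0.6796

Mode = (70−1)/(70+33−2) = 69/101 = 0.6832.
Mean = 70/(70+33) = 70/103 = 0.6796.
Quadratic loss ⇒ the optimal estimator is the posterior mean.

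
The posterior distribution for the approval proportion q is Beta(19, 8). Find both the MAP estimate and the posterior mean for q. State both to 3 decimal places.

Mode = (19−1)/(19+8−2) = 18/25 = 0.720.
Mean = 19/(19+8) = 19/27 = 0.704.

MAP: 0.720. Posterior mean: 0.704.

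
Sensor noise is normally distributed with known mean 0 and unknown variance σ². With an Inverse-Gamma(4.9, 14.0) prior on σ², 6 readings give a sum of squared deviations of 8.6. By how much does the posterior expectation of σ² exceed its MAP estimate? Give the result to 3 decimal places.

Posterior: Inverse-Gamma(shape = 4.9+6/2 = 7.9, scale = 14.0+8.6/2 = 18.3).
Mode = β/(α+1) = 18.3/8.9 = 2.056.
Mean = β/(α−1) = 18.3/6.9 = 2.652.
Difference = 2.652 − 2.056 = 0.596.

0.596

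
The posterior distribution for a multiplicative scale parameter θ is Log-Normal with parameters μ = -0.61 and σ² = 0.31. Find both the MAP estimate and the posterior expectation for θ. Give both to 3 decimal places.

Mode = exp(μ − σ²) = exp(-0.92) = 0.399.
Mean = exp(μ + σ²/2) = exp(-0.455) = 0.634.
The mean is pulled above the mode by the posterior's right skew.

θ_MAP = 0.399, E[θ|data] = 0.634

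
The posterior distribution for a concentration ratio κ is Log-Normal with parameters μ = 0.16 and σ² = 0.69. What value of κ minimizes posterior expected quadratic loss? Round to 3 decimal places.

Mode = exp(μ − σ²) = exp(-0.53) = 0.589.
Mean = exp(μ + σ²/2) = exp(0.505) = 1.657.
Quadratic loss ⇒ the optimal estimator is the posterior mean.

1.657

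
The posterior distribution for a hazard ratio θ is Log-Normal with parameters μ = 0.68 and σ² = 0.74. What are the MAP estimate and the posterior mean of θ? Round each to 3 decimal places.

MAP = 0.942; posterior mean = 2.858

Mode = exp(μ − σ²) = exp(-0.06) = 0.942.
Mean = exp(μ + σ²/2) = exp(1.050) = 2.858.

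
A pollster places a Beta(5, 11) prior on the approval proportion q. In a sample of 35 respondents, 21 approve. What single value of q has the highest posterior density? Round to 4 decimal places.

0.5102

Posterior: Beta(5+21, 11+14) = Beta(26, 25).
Mode = (26−1)/(26+25−2) = 25/49 = 0.5102.
Mean = 26/(26+25) = 26/51 = 0.5098.
This is the posterior mode — the MAP estimate.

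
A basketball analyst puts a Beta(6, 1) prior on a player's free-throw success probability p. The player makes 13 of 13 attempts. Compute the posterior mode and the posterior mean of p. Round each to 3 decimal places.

Posterior: Beta(6+13, 1+0) = Beta(19, 1).
Since β = 1 ≤ 1 and α > 1, the Beta density is monotone increasing on [0,1]; the mode is at 1.
Mean = 19/(19+1) = 0.950.

MAP = 1.000, posterior mean = 0.950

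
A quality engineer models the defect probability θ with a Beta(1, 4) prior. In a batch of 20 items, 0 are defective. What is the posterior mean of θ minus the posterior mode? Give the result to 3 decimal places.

0.040

Posterior: Beta(1+0, 4+20) = Beta(1, 24).
Since α = 1 ≤ 1 and β > 1, the Beta density is monotone decreasing on [0,1]; the mode is at 0.
Mean = 1/(1+24) = 0.040.
Difference = 0.040 − 0.000 = 0.040.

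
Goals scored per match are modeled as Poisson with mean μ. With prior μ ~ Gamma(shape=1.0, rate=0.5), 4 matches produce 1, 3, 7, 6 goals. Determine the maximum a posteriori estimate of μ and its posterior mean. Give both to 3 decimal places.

Σ counts = 17. Posterior: Gamma(shape = 1.0+17 = 18.0, rate = 0.5+4 = 4.5).
Mode = (α−1)/β = 17.0/4.5 = 3.778.
Mean = α/β = 18.0/4.5 = 4.000.
The mean is pulled above the mode by the posterior's right skew.

MAP: 3.778. Posterior mean: 4.000.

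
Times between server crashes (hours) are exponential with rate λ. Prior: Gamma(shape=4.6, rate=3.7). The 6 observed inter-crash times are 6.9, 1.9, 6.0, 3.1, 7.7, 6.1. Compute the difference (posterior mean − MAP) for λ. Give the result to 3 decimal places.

Σ times = 31.7. Posterior: Gamma(shape = 4.6+6 = 10.6, rate = 3.7+31.7 = 35.4).
Mode = (α−1)/β = 9.6/35.4 = 0.271.
Mean = α/β = 10.6/35.4 = 0.299.
Difference = 0.299 − 0.271 = 0.028.
The posterior is right-skewed, so the mean exceeds the mode.

0.028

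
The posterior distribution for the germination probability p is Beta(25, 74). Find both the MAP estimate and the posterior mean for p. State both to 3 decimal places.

Mode = (25−1)/(25+74−2) = 24/97 = 0.247.
Mean = 25/(25+74) = 25/99 = 0.253.
The posterior is right-skewed, so the mean exceeds the mode.

MAP estimate = 0.247, posterior mean = 0.253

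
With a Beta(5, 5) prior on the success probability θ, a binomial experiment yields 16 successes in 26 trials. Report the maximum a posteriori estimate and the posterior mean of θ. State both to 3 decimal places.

Posterior: Beta(5+16, 5+10) = Beta(21, 15).
Mode = (21−1)/(21+15−2) = 20/34 = 0.588.
Mean = 21/(21+15) = 21/36 = 0.583.
Left-skewed posterior ⇒ mean < mode.

MAP = 0.588; posterior mean = 0.583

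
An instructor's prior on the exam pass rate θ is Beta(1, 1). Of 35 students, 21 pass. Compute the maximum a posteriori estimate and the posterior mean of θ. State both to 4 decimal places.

θ_MAP = 0.6000, E[θ|data] = 0.5946

Posterior: Beta(1+21, 1+14) = Beta(22, 15).
Mode = (22−1)/(22+15−2) = 21/35 = 0.6000.
Mean = 22/(22+15) = 22/37 = 0.5946.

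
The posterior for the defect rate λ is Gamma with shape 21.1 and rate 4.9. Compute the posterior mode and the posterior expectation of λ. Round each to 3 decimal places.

Mode = (α−1)/β = 20.1/4.9 = 4.102.
Mean = α/β = 21.1/4.9 = 4.306.
Mean > mode: the posterior has a right tail.

posterior mode = 4.102, posterior expectation = 4.306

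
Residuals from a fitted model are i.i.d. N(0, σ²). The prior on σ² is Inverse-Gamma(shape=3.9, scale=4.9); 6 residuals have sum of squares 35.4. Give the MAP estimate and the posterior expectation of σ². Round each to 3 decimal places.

Posterior: Inverse-Gamma(shape = 3.9+6/2 = 6.9, scale = 4.9+35.4/2 = 22.6).
Mode = β/(α+1) = 22.6/7.9 = 2.861.
Mean = β/(α−1) = 22.6/5.9 = 3.831.

MAP: 2.861. Posterior mean: 3.831.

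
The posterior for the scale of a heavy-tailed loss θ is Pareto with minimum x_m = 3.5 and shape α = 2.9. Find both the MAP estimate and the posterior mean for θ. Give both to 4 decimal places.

θ_MAP = 3.5000, E[θ|data] = 5.3421

The Pareto density is strictly decreasing on [x_m, ∞), so the mode is x_m = 3.5000.
Mean = α·x_m/(α−1) = 2.9·3.5/1.9 = 5.3421.
The posterior is right-skewed, so the mean exceeds the mode.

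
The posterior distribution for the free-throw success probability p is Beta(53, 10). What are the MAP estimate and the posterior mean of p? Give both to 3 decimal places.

Mode = (53−1)/(53+10−2) = 52/61 = 0.852.
Mean = 53/(53+10) = 53/63 = 0.841.
Mode > mean: the posterior has a left tail.

p_MAP = 0.852, E[p|data] = 0.841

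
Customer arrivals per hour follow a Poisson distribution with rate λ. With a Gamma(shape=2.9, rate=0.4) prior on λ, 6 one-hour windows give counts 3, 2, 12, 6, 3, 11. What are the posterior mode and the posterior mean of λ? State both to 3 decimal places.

posterior mode = 6.078, posterior mean = 6.234

Σ counts = 37. Posterior: Gamma(shape = 2.9+37 = 39.9, rate = 0.4+6 = 6.4).
Mode = (α−1)/β = 38.9/6.4 = 6.078.
Mean = α/β = 39.9/6.4 = 6.234.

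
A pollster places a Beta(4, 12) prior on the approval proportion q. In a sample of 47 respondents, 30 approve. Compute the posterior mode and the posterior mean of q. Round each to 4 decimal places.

MAP = 0.5410, posterior mean = 0.5397

Posterior: Beta(4+30, 12+17) = Beta(34, 29).
Mode = (34−1)/(34+29−2) = 33/61 = 0.5410.
Mean = 34/(34+29) = 34/63 = 0.5397.
The posterior is left-skewed, so the mode exceeds the mean.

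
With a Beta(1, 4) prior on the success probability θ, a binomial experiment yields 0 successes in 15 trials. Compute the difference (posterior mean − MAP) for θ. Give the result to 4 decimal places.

Posterior: Beta(1+0, 4+15) = Beta(1, 19).
Since α = 1 ≤ 1 and β > 1, the Beta density is monotone decreasing on [0,1]; the mode is at 0.
Mean = 1/(1+19) = 0.0500.
Difference = 0.0500 − 0.0000 = 0.0500.
The posterior is right-skewed, so the mean exceeds the mode.

0.0500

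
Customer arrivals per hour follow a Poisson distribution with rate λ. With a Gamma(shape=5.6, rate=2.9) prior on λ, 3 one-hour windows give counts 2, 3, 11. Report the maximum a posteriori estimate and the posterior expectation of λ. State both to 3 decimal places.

MAP = 3.492, posterior mean = 3.661

Σ counts = 16. Posterior: Gamma(shape = 5.6+16 = 21.6, rate = 2.9+3 = 5.9).
Mode = (α−1)/β = 20.6/5.9 = 3.492.
Mean = α/β = 21.6/5.9 = 3.661.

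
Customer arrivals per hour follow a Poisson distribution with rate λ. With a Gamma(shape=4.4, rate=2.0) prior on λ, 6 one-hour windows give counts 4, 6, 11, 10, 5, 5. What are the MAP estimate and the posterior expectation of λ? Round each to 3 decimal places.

Σ counts = 41. Posterior: Gamma(shape = 4.4+41 = 45.4, rate = 2.0+6 = 8.0).
Mode = (α−1)/β = 44.4/8.0 = 5.550.
Mean = α/β = 45.4/8.0 = 5.675.
The mean is pulled above the mode by the posterior's right skew.

MAP estimate = 5.550, posterior expectation = 5.675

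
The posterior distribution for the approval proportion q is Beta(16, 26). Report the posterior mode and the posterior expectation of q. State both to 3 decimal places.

Mode = (16−1)/(16+26−2) = 15/40 = 0.375.
Mean = 16/(16+26) = 16/42 = 0.381.

MAP = 0.375; posterior mean = 0.381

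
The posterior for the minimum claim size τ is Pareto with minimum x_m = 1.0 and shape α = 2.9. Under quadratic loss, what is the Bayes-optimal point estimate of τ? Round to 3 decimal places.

The Pareto density is strictly decreasing on [x_m, ∞), so the mode is x_m = 1.000.
Mean = α·x_m/(α−1) = 2.9·1.0/1.9 = 1.526.
Quadratic loss ⇒ the optimal estimator is the posterior mean.

1.526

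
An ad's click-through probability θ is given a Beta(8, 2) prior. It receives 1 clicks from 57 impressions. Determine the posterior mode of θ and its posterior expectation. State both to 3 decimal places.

Posterior: Beta(8+1, 2+56) = Beta(9, 58).
Mode = (9−1)/(9+58−2) = 8/65 = 0.123.
Mean = 9/(9+58) = 9/67 = 0.134.

θ_MAP = 0.123, E[θ|data] = 0.134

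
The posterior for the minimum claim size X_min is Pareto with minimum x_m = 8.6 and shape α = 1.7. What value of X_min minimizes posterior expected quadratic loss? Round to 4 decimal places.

20.8857

The Pareto density is strictly decreasing on [x_m, ∞), so the mode is x_m = 8.6000.
Mean = α·x_m/(α−1) = 1.7·8.6/0.7 = 20.8857.
Quadratic loss ⇒ the optimal estimator is the posterior mean.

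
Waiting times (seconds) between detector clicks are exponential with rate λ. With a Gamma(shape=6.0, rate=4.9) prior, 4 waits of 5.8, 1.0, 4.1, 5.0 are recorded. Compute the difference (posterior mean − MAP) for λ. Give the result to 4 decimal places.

0.0481

Σ times = 15.9. Posterior: Gamma(shape = 6.0+4 = 10.0, rate = 4.9+15.9 = 20.8).
Mode = (α−1)/β = 9.0/20.8 = 0.4327.
Mean = α/β = 10.0/20.8 = 0.4808.
Difference = 0.4808 − 0.4327 = 0.0481.
Mean > mode: the posterior has a right tail.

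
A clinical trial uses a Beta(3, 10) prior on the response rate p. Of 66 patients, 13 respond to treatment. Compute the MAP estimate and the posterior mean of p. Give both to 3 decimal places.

Posterior: Beta(3+13, 10+53) = Beta(16, 63).
Mode = (16−1)/(16+63−2) = 15/77 = 0.195.
Mean = 16/(16+63) = 16/79 = 0.203.

MAP estimate = 0.195, posterior mean = 0.203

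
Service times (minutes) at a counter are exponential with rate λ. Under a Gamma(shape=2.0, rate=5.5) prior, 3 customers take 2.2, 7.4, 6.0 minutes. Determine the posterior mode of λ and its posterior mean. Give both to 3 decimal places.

MAP: 0.190. Posterior mean: 0.237.

Σ times = 15.6. Posterior: Gamma(shape = 2.0+3 = 5.0, rate = 5.5+15.6 = 21.1).
Mode = (α−1)/β = 4.0/21.1 = 0.190.
Mean = α/β = 5.0/21.1 = 0.237.
Mean > mode: the posterior has a right tail.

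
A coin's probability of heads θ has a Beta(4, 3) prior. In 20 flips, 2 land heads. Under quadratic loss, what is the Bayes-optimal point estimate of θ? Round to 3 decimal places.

Posterior: Beta(4+2, 3+18) = Beta(6, 21).
Mode = (6−1)/(6+21−2) = 5/25 = 0.200.
Mean = 6/(6+21) = 6/27 = 0.222.
Quadratic loss ⇒ the optimal estimator is the posterior mean.

0.222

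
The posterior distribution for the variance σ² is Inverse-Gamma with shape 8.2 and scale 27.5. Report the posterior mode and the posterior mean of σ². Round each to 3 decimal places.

Mode = β/(α+1) = 27.5/9.2 = 2.989.
Mean = β/(α−1) = 27.5/7.2 = 3.819.

MAP = 2.989, posterior mean = 3.819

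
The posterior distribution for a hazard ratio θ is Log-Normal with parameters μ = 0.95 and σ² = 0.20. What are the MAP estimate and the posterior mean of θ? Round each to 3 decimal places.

Mode = exp(μ − σ²) = exp(0.75) = 2.117.
Mean = exp(μ + σ²/2) = exp(1.050) = 2.858.
Right-skewed posterior ⇒ mode < mean.

MAP estimate = 2.117, posterior mean = 2.858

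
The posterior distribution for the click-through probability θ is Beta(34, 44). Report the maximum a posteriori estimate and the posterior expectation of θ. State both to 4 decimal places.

Mode = (34−1)/(34+44−2) = 33/76 = 0.4342.
Mean = 34/(34+44) = 34/78 = 0.4359.

MAP = 0.4342; posterior mean = 0.4359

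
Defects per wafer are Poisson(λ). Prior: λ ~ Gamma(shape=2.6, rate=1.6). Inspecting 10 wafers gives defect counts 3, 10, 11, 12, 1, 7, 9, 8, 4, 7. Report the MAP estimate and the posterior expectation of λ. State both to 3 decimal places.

MAP estimate = 6.345, posterior expectation = 6.431

Σ counts = 72. Posterior: Gamma(shape = 2.6+72 = 74.6, rate = 1.6+10 = 11.6).
Mode = (α−1)/β = 73.6/11.6 = 6.345.
Mean = α/β = 74.6/11.6 = 6.431.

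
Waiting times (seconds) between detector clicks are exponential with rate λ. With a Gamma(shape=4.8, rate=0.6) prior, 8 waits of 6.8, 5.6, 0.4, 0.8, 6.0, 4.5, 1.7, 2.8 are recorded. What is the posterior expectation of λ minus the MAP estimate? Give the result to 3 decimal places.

Σ times = 28.6. Posterior: Gamma(shape = 4.8+8 = 12.8, rate = 0.6+28.6 = 29.2).
Mode = (α−1)/β = 11.8/29.2 = 0.404.
Mean = α/β = 12.8/29.2 = 0.438.
Difference = 0.438 − 0.404 = 0.034.

0.034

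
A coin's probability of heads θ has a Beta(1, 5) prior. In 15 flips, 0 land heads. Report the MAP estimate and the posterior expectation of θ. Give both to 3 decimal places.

Posterior: Beta(1+0, 5+15) = Beta(1, 20).
Since α = 1 ≤ 1 and β > 1, the Beta density is monotone decreasing on [0,1]; the mode is at 0.
Mean = 1/(1+20) = 0.048.
The posterior is right-skewed, so the mean exceeds the mode.

MAP = 0.000; posterior mean = 0.048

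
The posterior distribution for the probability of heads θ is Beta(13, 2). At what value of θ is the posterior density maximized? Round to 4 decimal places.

Mode = (13−1)/(13+2−2) = 12/13 = 0.9231.
Mean = 13/(13+2) = 13/15 = 0.8667.
This is the posterior mode — the MAP estimate.

0.9231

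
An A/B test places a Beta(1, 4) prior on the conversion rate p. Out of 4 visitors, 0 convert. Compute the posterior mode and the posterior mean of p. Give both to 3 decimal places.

Posterior: Beta(1+0, 4+4) = Beta(1, 8).
Since α = 1 ≤ 1 and β > 1, the Beta density is monotone decreasing on [0,1]; the mode is at 0.
Mean = 1/(1+8) = 0.111.

posterior mode = 0.000, posterior mean = 0.111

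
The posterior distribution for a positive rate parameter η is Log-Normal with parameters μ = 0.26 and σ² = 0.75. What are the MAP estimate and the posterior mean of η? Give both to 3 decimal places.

η_MAP = 0.613, E[η|data] = 1.887

Mode = exp(μ − σ²) = exp(-0.49) = 0.613.
Mean = exp(μ + σ²/2) = exp(0.635) = 1.887.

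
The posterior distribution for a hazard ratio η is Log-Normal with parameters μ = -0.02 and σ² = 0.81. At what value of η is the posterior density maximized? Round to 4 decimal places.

Mode = exp(μ − σ²) = exp(-0.83) = 0.4360.
Mean = exp(μ + σ²/2) = exp(0.385) = 1.4696.
This is the posterior mode — the MAP estimate.

0.4360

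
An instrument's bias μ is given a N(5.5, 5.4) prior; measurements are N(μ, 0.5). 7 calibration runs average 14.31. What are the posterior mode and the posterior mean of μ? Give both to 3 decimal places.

Posterior for μ is Normal. Precision-weighted mean: (1/5.4·5.5 + 7/0.5·14.31) / (1/5.4 + 7/0.5) = 14.195.
A Normal posterior is symmetric, so mode = mean.

μ_MAP = 14.195, E[μ|data] = 14.195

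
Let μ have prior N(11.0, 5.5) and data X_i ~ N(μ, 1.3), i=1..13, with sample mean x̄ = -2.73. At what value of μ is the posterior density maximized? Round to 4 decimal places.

-2.4848

Posterior for μ is Normal. Precision-weighted mean: (1/5.5·11.0 + 13/1.3·-2.73) / (1/5.5 + 13/1.3) = -2.4848.
A Normal posterior is symmetric, so mode = mean.
This is the posterior mode — the MAP estimate.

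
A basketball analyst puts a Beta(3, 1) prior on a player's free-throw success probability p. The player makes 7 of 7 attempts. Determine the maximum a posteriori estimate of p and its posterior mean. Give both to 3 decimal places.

Posterior: Beta(3+7, 1+0) = Beta(10, 1).
Since β = 1 ≤ 1 and α > 1, the Beta density is monotone increasing on [0,1]; the mode is at 1.
Mean = 10/(10+1) = 0.909.

p_MAP = 1.000, E[p|data] = 0.909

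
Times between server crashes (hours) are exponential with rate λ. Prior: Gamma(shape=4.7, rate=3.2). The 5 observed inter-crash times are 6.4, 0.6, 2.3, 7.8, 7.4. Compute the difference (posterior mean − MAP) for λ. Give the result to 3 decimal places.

0.036

Σ times = 24.5. Posterior: Gamma(shape = 4.7+5 = 9.7, rate = 3.2+24.5 = 27.7).
Mode = (α−1)/β = 8.7/27.7 = 0.314.
Mean = α/β = 9.7/27.7 = 0.350.
Difference = 0.350 − 0.314 = 0.036.
Mean > mode: the posterior has a right tail.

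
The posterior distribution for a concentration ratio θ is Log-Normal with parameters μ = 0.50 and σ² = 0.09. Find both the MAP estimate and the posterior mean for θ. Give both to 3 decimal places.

MAP estimate = 1.507, posterior mean = 1.725

Mode = exp(μ − σ²) = exp(0.41) = 1.507.
Mean = exp(μ + σ²/2) = exp(0.545) = 1.725.
Mean > mode: the posterior has a right tail.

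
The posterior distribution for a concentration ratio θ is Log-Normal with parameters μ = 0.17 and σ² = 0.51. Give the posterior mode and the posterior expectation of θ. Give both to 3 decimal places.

Mode = exp(μ − σ²) = exp(-0.34) = 0.712.
Mean = exp(μ + σ²/2) = exp(0.425) = 1.530.
Right-skewed posterior ⇒ mode < mean.

θ_MAP = 0.712, E[θ|data] = 1.530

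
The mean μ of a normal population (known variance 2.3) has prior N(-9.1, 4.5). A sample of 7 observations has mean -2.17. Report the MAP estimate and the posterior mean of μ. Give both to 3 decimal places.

Posterior for μ is Normal. Precision-weighted mean: (1/4.5·-9.1 + 7/2.3·-2.17) / (1/4.5 + 7/2.3) = -2.642.
A Normal posterior is symmetric, so mode = mean.

MAP = -2.642, posterior mean = -2.642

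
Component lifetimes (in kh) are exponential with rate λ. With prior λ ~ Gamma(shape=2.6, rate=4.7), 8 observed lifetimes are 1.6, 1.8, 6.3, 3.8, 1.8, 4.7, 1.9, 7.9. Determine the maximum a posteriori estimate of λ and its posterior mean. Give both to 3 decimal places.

Σ times = 29.8. Posterior: Gamma(shape = 2.6+8 = 10.6, rate = 4.7+29.8 = 34.5).
Mode = (α−1)/β = 9.6/34.5 = 0.278.
Mean = α/β = 10.6/34.5 = 0.307.

maximum a posteriori estimate = 0.278, posterior mean = 0.307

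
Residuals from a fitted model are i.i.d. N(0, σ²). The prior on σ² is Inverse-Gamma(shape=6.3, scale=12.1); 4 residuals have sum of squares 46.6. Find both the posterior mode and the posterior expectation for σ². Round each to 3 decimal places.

posterior mode = 3.806, posterior expectation = 4.849

Posterior: Inverse-Gamma(shape = 6.3+4/2 = 8.3, scale = 12.1+46.6/2 = 35.4).
Mode = β/(α+1) = 35.4/9.3 = 3.806.
Mean = β/(α−1) = 35.4/7.3 = 4.849.
Right-skewed posterior ⇒ mode < mean.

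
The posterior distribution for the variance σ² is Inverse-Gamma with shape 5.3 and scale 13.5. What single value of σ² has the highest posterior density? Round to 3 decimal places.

2.143

Mode = β/(α+1) = 13.5/6.3 = 2.143.
Mean = β/(α−1) = 13.5/4.3 = 3.140.
This is the posterior mode — the MAP estimate.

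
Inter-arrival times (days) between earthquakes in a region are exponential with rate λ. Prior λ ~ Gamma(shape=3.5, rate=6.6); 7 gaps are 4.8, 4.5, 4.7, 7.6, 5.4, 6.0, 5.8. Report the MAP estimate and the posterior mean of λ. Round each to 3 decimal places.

Σ times = 38.8. Posterior: Gamma(shape = 3.5+7 = 10.5, rate = 6.6+38.8 = 45.4).
Mode = (α−1)/β = 9.5/45.4 = 0.209.
Mean = α/β = 10.5/45.4 = 0.231.

MAP = 0.209, posterior mean = 0.231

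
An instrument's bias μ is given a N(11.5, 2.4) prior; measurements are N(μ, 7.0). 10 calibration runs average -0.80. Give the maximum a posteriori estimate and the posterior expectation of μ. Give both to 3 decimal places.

Posterior for μ is Normal. Precision-weighted mean: (1/2.4·11.5 + 10/7.0·-0.80) / (1/2.4 + 10/7.0) = 1.977.
A Normal posterior is symmetric, so mode = mean.

MAP = 1.977, posterior mean = 1.977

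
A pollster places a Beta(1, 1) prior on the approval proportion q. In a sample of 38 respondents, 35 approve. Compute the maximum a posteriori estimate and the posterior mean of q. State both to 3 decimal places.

MAP = 0.921, posterior mean = 0.900

Posterior: Beta(1+35, 1+3) = Beta(36, 4).
Mode = (36−1)/(36+4−2) = 35/38 = 0.921.
With a flat prior the MAP equals the MLE, 35/38.
Mean = 36/(36+4) = 36/40 = 0.900.
Mode > mean: the posterior has a left tail.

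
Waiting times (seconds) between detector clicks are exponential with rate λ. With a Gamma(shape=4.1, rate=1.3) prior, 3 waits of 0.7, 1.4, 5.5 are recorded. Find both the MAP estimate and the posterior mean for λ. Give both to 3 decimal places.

MAP estimate = 0.685, posterior mean = 0.798

Σ times = 7.6. Posterior: Gamma(shape = 4.1+3 = 7.1, rate = 1.3+7.6 = 8.9).
Mode = (α−1)/β = 6.1/8.9 = 0.685.
Mean = α/β = 7.1/8.9 = 0.798.
The posterior is right-skewed, so the mean exceeds the mode.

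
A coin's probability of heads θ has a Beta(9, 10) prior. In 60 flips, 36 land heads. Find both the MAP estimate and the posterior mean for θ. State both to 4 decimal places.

MAP estimate = 0.5714, posterior mean = 0.5696

Posterior: Beta(9+36, 10+24) = Beta(45, 34).
Mode = (45−1)/(45+34−2) = 44/77 = 0.5714.
Mean = 45/(45+34) = 45/79 = 0.5696.
The posterior is left-skewed, so the mode exceeds the mean.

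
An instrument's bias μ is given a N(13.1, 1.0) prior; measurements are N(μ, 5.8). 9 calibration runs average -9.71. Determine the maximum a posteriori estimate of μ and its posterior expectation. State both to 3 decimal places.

Posterior for μ is Normal. Precision-weighted mean: (1/1.0·13.1 + 9/5.8·-9.71) / (1/1.0 + 9/5.8) = -0.771.
A Normal posterior is symmetric, so mode = mean.

MAP = -0.771; posterior mean = -0.771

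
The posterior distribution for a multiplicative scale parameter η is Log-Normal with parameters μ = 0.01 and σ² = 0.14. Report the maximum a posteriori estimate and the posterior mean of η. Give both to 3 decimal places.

η_MAP = 0.878, E[η|data] = 1.083

Mode = exp(μ − σ²) = exp(-0.13) = 0.878.
Mean = exp(μ + σ²/2) = exp(0.080) = 1.083.
The mean is pulled above the mode by the posterior's right skew.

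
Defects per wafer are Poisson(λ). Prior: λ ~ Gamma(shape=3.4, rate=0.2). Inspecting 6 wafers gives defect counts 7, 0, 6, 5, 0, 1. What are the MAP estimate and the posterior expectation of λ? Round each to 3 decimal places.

Σ counts = 19. Posterior: Gamma(shape = 3.4+19 = 22.4, rate = 0.2+6 = 6.2).
Mode = (α−1)/β = 21.4/6.2 = 3.452.
Mean = α/β = 22.4/6.2 = 3.613.

MAP = 3.452, posterior mean = 3.613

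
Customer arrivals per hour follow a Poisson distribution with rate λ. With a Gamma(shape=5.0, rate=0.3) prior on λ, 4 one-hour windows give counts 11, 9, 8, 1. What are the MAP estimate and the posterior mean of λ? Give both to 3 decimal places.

MAP = 7.674, posterior mean = 7.907

Σ counts = 29. Posterior: Gamma(shape = 5.0+29 = 34.0, rate = 0.3+4 = 4.3).
Mode = (α−1)/β = 33.0/4.3 = 7.674.
Mean = α/β = 34.0/4.3 = 7.907.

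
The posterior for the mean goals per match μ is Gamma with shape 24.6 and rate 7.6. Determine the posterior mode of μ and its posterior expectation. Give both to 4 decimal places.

MAP = 3.1053; posterior mean = 3.2368

Mode = (α−1)/β = 23.6/7.6 = 3.1053.
Mean = α/β = 24.6/7.6 = 3.2368.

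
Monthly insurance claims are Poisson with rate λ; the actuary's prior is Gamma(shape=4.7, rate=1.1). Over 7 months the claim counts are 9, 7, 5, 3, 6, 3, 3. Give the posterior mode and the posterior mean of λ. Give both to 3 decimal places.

MAP: 4.901. Posterior mean: 5.025.

Σ counts = 36. Posterior: Gamma(shape = 4.7+36 = 40.7, rate = 1.1+7 = 8.1).
Mode = (α−1)/β = 39.7/8.1 = 4.901.
Mean = α/β = 40.7/8.1 = 5.025.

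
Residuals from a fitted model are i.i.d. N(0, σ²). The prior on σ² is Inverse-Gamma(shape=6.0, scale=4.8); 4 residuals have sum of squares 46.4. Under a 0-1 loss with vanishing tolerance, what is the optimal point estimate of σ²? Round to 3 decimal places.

Posterior: Inverse-Gamma(shape = 6.0+4/2 = 8.0, scale = 4.8+46.4/2 = 28.0).
Mode = β/(α+1) = 28.0/9.0 = 3.111.
Mean = β/(α−1) = 28.0/7.0 = 4.000.
This is the posterior mode — the MAP estimate.

3.111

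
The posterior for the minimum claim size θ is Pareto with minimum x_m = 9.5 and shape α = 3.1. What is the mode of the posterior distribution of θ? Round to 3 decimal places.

The Pareto density is strictly decreasing on [x_m, ∞), so the mode is x_m = 9.500.
Mean = α·x_m/(α−1) = 3.1·9.5/2.1 = 14.024.
This is the posterior mode — the MAP estimate.

9.500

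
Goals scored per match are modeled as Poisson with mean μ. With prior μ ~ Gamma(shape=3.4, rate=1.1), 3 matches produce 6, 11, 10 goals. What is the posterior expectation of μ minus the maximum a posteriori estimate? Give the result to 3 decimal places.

Σ counts = 27. Posterior: Gamma(shape = 3.4+27 = 30.4, rate = 1.1+3 = 4.1).
Mode = (α−1)/β = 29.4/4.1 = 7.171.
Mean = α/β = 30.4/4.1 = 7.415.
Difference = 7.415 − 7.171 = 0.244.
The posterior is right-skewed, so the mean exceeds the mode.

0.244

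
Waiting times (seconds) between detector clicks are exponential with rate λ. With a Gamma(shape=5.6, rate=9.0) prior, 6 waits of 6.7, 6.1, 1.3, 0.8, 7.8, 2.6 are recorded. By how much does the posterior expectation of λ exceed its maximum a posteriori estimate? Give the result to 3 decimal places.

0.029

Σ times = 25.3. Posterior: Gamma(shape = 5.6+6 = 11.6, rate = 9.0+25.3 = 34.3).
Mode = (α−1)/β = 10.6/34.3 = 0.309.
Mean = α/β = 11.6/34.3 = 0.338.
Difference = 0.338 − 0.309 = 0.029.
Mean > mode: the posterior has a right tail.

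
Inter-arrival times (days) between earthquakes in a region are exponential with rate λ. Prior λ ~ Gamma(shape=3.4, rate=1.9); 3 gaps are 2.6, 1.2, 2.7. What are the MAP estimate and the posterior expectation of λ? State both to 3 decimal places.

MAP = 0.643; posterior mean = 0.762

Σ times = 6.5. Posterior: Gamma(shape = 3.4+3 = 6.4, rate = 1.9+6.5 = 8.4).
Mode = (α−1)/β = 5.4/8.4 = 0.643.
Mean = α/β = 6.4/8.4 = 0.762.
Right-skewed posterior ⇒ mode < mean.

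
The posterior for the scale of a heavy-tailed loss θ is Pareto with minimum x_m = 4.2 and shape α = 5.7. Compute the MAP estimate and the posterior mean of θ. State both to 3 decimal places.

The Pareto density is strictly decreasing on [x_m, ∞), so the mode is x_m = 4.200.
Mean = α·x_m/(α−1) = 5.7·4.2/4.7 = 5.094.

MAP = 4.200; posterior mean = 5.094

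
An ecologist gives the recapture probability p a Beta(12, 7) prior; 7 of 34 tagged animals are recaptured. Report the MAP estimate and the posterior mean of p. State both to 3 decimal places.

MAP estimate = 0.353, posterior mean = 0.358

Posterior: Beta(12+7, 7+27) = Beta(19, 34).
Mode = (19−1)/(19+34−2) = 18/51 = 0.353.
Mean = 19/(19+34) = 19/53 = 0.358.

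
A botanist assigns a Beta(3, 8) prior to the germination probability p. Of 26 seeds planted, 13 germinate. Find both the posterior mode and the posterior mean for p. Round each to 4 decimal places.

Posterior: Beta(3+13, 8+13) = Beta(16, 21).
Mode = (16−1)/(16+21−2) = 15/35 = 0.4286.
Mean = 16/(16+21) = 16/37 = 0.4324.
Mean > mode: the posterior has a right tail.

MAP = 0.4286, posterior mean = 0.4324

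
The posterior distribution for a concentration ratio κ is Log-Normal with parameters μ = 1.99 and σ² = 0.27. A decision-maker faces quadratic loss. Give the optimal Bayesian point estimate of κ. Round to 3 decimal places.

Mode = exp(μ − σ²) = exp(1.72) = 5.585.
Mean = exp(μ + σ²/2) = exp(2.125) = 8.373.
Quadratic loss ⇒ the optimal estimator is the posterior mean.

8.373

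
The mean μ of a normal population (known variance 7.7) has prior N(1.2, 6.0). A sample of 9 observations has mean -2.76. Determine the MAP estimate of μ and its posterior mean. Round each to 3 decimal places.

Posterior for μ is Normal. Precision-weighted mean: (1/6.0·1.2 + 9/7.7·-2.76) / (1/6.0 + 9/7.7) = -2.266.
A Normal posterior is symmetric, so mode = mean.

MAP estimate = -2.266, posterior mean = -2.266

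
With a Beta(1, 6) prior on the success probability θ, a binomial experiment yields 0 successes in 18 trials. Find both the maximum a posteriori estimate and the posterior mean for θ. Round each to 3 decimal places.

MAP = 0.000, posterior mean = 0.040

Posterior: Beta(1+0, 6+18) = Beta(1, 24).
Since α = 1 ≤ 1 and β > 1, the Beta density is monotone decreasing on [0,1]; the mode is at 0.
Mean = 1/(1+24) = 0.040.
Mean > mode: the posterior has a right tail.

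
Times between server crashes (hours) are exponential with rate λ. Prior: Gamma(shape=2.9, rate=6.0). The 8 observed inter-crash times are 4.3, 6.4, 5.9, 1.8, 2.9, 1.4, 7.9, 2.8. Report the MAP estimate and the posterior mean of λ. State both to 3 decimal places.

Σ times = 33.4. Posterior: Gamma(shape = 2.9+8 = 10.9, rate = 6.0+33.4 = 39.4).
Mode = (α−1)/β = 9.9/39.4 = 0.251.
Mean = α/β = 10.9/39.4 = 0.277.
Right-skewed posterior ⇒ mode < mean.

MAP estimate = 0.251, posterior mean = 0.277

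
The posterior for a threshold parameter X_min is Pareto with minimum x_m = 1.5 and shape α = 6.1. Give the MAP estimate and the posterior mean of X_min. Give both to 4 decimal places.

The Pareto density is strictly decreasing on [x_m, ∞), so the mode is x_m = 1.5000.
Mean = α·x_m/(α−1) = 6.1·1.5/5.1 = 1.7941.

X_min_MAP = 1.5000, E[X_min|data] = 1.7941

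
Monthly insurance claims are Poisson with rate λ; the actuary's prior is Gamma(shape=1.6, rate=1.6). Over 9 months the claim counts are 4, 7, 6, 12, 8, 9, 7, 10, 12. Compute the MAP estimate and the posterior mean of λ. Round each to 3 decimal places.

MAP = 7.132; posterior mean = 7.226

Σ counts = 75. Posterior: Gamma(shape = 1.6+75 = 76.6, rate = 1.6+9 = 10.6).
Mode = (α−1)/β = 75.6/10.6 = 7.132.
Mean = α/β = 76.6/10.6 = 7.226.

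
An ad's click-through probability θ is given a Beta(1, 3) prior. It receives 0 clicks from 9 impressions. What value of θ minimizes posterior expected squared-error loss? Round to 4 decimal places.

0.0769

Posterior: Beta(1+0, 3+9) = Beta(1, 12).
Since α = 1 ≤ 1 and β > 1, the Beta density is monotone decreasing on [0,1]; the mode is at 0.
Mean = 1/(1+12) = 0.0769.
Squared-error loss ⇒ the optimal estimator is the posterior mean.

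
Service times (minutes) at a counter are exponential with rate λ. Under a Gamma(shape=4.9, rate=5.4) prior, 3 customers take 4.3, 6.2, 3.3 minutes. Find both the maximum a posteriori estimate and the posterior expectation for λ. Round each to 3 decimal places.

MAP = 0.359; posterior mean = 0.411

Σ times = 13.8. Posterior: Gamma(shape = 4.9+3 = 7.9, rate = 5.4+13.8 = 19.2).
Mode = (α−1)/β = 6.9/19.2 = 0.359.
Mean = α/β = 7.9/19.2 = 0.411.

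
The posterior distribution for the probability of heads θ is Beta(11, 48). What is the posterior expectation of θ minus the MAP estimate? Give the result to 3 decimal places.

Mode = (11−1)/(11+48−2) = 10/57 = 0.175.
Mean = 11/(11+48) = 11/59 = 0.186.
Difference = 0.186 − 0.175 = 0.011.
Mean > mode: the posterior has a right tail.

0.011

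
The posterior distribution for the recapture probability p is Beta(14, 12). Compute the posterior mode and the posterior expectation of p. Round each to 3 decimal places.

p_MAP = 0.542, E[p|data] = 0.538

Mode = (14−1)/(14+12−2) = 13/24 = 0.542.
Mean = 14/(14+12) = 14/26 = 0.538.
Mode > mean: the posterior has a left tail.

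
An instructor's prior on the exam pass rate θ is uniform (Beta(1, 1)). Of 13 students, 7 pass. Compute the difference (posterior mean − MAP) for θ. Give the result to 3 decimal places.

Posterior: Beta(1+7, 1+6) = Beta(8, 7).
Mode = (8−1)/(8+7−2) = 7/13 = 0.538.
Mean = 8/(8+7) = 8/15 = 0.533.
Difference = 0.533 − 0.538 = -0.005.
The mean is pulled below the mode by the posterior's left skew.

-0.005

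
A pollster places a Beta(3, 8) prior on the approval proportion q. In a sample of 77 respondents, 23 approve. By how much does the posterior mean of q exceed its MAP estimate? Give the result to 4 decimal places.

Posterior: Beta(3+23, 8+54) = Beta(26, 62).
Mode = (26−1)/(26+62−2) = 25/86 = 0.2907.
Mean = 26/(26+62) = 26/88 = 0.2955.
Difference = 0.2955 − 0.2907 = 0.0048.
The posterior is right-skewed, so the mean exceeds the mode.

0.0048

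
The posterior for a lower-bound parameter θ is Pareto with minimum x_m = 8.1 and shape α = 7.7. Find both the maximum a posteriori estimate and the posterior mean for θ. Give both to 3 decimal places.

MAP = 8.100; posterior mean = 9.309

The Pareto density is strictly decreasing on [x_m, ∞), so the mode is x_m = 8.100.
Mean = α·x_m/(α−1) = 7.7·8.1/6.7 = 9.309.
The mean is pulled above the mode by the posterior's right skew.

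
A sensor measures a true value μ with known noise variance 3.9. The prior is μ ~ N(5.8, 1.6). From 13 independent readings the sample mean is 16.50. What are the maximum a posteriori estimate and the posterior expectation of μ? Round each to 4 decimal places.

Posterior for μ is Normal. Precision-weighted mean: (1/1.6·5.8 + 13/3.9·16.50) / (1/1.6 + 13/3.9) = 14.8105.
A Normal posterior is symmetric, so mode = mean.

MAP: 14.8105. Posterior mean: 14.8105.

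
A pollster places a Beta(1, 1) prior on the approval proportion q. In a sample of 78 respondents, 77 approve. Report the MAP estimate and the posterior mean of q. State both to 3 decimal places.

MAP estimate = 0.987, posterior mean = 0.975

Posterior: Beta(1+77, 1+1) = Beta(78, 2).
Mode = (78−1)/(78+2−2) = 77/78 = 0.987.
With a flat prior the MAP equals the MLE, 77/78.
Mean = 78/(78+2) = 78/80 = 0.975.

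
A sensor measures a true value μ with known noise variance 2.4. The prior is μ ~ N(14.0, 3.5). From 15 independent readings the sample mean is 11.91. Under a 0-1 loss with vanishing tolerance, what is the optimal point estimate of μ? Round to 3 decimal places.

Posterior for μ is Normal. Precision-weighted mean: (1/3.5·14.0 + 15/2.4·11.91) / (1/3.5 + 15/2.4) = 12.001.
A Normal posterior is symmetric, so mode = mean.
This is the posterior mode — the MAP estimate.

12.001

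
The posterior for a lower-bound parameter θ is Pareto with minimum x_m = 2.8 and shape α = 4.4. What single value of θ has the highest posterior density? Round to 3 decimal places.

The Pareto density is strictly decreasing on [x_m, ∞), so the mode is x_m = 2.800.
Mean = α·x_m/(α−1) = 4.4·2.8/3.4 = 3.624.
This is the posterior mode — the MAP estimate.

2.800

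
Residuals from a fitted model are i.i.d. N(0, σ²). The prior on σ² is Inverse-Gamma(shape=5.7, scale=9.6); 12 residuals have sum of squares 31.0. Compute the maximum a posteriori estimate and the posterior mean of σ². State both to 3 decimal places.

Posterior: Inverse-Gamma(shape = 5.7+12/2 = 11.7, scale = 9.6+31.0/2 = 25.1).
Mode = β/(α+1) = 25.1/12.7 = 1.976.
Mean = β/(α−1) = 25.1/10.7 = 2.346.

MAP: 1.976. Posterior mean: 2.346.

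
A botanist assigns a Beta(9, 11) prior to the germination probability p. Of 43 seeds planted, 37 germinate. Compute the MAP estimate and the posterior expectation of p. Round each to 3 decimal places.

Posterior: Beta(9+37, 11+6) = Beta(46, 17).
Mode = (46−1)/(46+17−2) = 45/61 = 0.738.
Mean = 46/(46+17) = 46/63 = 0.730.
The posterior is left-skewed, so the mode exceeds the mean.

p_MAP = 0.738, E[p|data] = 0.730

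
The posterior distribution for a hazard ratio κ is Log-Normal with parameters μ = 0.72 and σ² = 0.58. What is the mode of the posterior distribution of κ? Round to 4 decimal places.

Mode = exp(μ − σ²) = exp(0.14) = 1.1503.
Mean = exp(μ + σ²/2) = exp(1.010) = 2.7456.
This is the posterior mode — the MAP estimate.

1.1503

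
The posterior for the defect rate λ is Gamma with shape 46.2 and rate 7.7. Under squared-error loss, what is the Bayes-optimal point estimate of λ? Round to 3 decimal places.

6.000

Mode = (α−1)/β = 45.2/7.7 = 5.870.
Mean = α/β = 46.2/7.7 = 6.000.
Squared-error loss ⇒ the optimal estimator is the posterior mean.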